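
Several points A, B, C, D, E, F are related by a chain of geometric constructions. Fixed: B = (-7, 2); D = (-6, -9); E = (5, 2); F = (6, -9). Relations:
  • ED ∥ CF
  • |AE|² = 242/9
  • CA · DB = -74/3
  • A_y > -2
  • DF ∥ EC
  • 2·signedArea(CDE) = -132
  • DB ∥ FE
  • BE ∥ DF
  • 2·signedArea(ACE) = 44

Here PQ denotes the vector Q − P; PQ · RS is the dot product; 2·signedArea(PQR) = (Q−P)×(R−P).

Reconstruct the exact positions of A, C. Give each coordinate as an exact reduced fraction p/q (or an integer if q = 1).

1. C_x = 17  [ED ∥ CF ∩ DF ∥ EC]
2. C_y = 2  [ED ∥ CF ∩ DF ∥ EC]
   → C = (17, 2)
3. A_x = 4/3  [2·signedArea(ACE) = 44 ∩ CA · DB = -74/3]
4. A_y = -5/3  [2·signedArea(ACE) = 44 ∩ CA · DB = -74/3]
   → A = (4/3, -5/3)

A = (4/3, -5/3)
C = (17, 2)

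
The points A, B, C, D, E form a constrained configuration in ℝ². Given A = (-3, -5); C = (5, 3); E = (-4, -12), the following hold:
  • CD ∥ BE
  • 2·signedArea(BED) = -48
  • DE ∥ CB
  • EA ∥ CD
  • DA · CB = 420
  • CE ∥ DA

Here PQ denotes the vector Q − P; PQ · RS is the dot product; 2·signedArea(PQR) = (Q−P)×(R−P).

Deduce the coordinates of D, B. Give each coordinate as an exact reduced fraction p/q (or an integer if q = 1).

B = (-5, -19)
D = (6, 10)

1. D_x = 6  [CE ∥ DA ∩ EA ∥ CD]
2. D_y = 10  [CE ∥ DA ∩ EA ∥ CD]
   → D = (6, 10)
3. B_x = -5  [CD ∥ BE ∩ DE ∥ CB]
4. B_y = -19  [CD ∥ BE ∩ DE ∥ CB]
   → B = (-5, -19)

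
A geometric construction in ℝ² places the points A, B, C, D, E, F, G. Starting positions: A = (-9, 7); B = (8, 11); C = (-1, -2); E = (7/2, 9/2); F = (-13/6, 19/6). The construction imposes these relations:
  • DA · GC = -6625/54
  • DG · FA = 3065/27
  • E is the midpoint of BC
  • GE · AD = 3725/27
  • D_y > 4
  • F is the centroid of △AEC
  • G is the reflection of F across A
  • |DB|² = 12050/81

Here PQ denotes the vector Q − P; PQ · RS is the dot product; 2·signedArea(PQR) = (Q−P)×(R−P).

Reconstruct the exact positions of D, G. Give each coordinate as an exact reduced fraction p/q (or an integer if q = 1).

D = (-23/9, 44/9)
G = (-95/6, 65/6)

1. G_x = -95/6  [G is the reflection of F across A]
2. G_y = 65/6  [G is the reflection of F across A]
   → G = (-95/6, 65/6)
3. D_x = -23/9  [DA · GC = -6625/54 ∩ DG · FA = 3065/27]
4. D_y = 44/9  [DA · GC = -6625/54 ∩ DG · FA = 3065/27]
   → D = (-23/9, 44/9)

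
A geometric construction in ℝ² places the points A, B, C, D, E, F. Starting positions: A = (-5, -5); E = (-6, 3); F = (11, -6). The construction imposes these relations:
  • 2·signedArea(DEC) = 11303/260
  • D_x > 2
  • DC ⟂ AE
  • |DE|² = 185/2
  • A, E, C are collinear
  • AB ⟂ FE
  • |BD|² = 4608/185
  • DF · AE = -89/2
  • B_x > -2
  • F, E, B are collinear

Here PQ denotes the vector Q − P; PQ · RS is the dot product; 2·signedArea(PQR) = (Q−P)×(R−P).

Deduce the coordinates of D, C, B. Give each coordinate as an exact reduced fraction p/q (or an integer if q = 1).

1. D_x = 5/2  [line 1·x + -8·y + -29/2 = 0 ∩ |DE|² = 185/2]
2. D_y = -3/2  [line 1·x + -8·y + -29/2 = 0 ∩ |DE|² = 185/2]
   → D = (5/2, -3/2)
3. C_x = -691/130  [A, E, C are collinear ∩ DC ⟂ AE]
4. C_y = -161/65  [A, E, C are collinear ∩ DC ⟂ AE]
   → C = (-691/130, -161/65)
5. B_x = -707/370  [F, E, B are collinear ∩ AB ⟂ FE]
6. B_y = 309/370  [F, E, B are collinear ∩ AB ⟂ FE]
   → B = (-707/370, 309/370)

B = (-707/370, 309/370)
C = (-691/130, -161/65)
D = (5/2, -3/2)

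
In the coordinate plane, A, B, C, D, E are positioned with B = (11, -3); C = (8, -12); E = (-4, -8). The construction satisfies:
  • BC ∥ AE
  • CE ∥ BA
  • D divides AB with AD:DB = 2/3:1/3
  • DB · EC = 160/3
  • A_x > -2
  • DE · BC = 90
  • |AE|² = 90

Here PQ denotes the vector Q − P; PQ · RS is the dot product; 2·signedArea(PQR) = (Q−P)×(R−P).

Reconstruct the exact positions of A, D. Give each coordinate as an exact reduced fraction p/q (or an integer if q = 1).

A = (-1, 1)
D = (7, -5/3)

1. A_x = -1  [BC ∥ AE ∩ CE ∥ BA]
2. A_y = 1  [BC ∥ AE ∩ CE ∥ BA]
   → A = (-1, 1)
3. D_x = 7  [D divides AB with AD:DB = 2/3:1/3]
4. D_y = -5/3  [D divides AB with AD:DB = 2/3:1/3]
   → D = (7, -5/3)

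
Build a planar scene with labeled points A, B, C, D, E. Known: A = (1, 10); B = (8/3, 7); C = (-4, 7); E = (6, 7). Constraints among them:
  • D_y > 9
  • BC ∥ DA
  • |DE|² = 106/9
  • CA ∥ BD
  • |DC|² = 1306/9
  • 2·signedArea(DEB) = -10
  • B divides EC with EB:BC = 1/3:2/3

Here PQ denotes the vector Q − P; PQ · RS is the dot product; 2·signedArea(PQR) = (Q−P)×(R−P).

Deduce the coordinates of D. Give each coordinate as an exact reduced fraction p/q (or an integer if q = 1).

1. D_x = 23/3  [BC ∥ DA ∩ CA ∥ BD]
2. D_y = 10  [BC ∥ DA ∩ CA ∥ BD]
   → D = (23/3, 10)

D = (23/3, 10)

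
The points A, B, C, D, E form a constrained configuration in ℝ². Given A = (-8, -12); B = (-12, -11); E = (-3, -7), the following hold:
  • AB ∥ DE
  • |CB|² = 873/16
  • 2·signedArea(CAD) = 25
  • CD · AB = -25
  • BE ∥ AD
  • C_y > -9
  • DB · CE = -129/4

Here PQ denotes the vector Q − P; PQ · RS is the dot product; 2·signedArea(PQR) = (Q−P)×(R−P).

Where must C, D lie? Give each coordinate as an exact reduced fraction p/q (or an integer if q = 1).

C = (-21/4, -8)
D = (1, -8)

1. D_x = 1  [AB ∥ DE ∩ BE ∥ AD]
2. D_y = -8  [AB ∥ DE ∩ BE ∥ AD]
   → D = (1, -8)
3. C_x = -21/4  [2·signedArea(CAD) = 25 ∩ CD · AB = -25]
4. C_y = -8  [2·signedArea(CAD) = 25 ∩ CD · AB = -25]
   → C = (-21/4, -8)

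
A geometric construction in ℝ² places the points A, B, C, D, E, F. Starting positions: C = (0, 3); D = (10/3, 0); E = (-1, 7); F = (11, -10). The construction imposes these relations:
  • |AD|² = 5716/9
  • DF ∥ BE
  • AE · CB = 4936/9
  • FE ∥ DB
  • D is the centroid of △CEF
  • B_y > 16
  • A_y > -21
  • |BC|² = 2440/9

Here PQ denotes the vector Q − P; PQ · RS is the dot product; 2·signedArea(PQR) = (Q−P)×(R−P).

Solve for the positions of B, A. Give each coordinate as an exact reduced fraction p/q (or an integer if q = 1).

1. B_x = -26/3  [DF ∥ BE ∩ FE ∥ DB]
2. B_y = 17  [DF ∥ BE ∩ FE ∥ DB]
   → B = (-26/3, 17)
3. A_x = 56/3  [line 26/3·x + -14·y + -3976/9 = 0 ∩ |AD|² = 5716/9]
4. A_y = -20  [line 26/3·x + -14·y + -3976/9 = 0 ∩ |AD|² = 5716/9]
   → A = (56/3, -20)

A = (56/3, -20)
B = (-26/3, 17)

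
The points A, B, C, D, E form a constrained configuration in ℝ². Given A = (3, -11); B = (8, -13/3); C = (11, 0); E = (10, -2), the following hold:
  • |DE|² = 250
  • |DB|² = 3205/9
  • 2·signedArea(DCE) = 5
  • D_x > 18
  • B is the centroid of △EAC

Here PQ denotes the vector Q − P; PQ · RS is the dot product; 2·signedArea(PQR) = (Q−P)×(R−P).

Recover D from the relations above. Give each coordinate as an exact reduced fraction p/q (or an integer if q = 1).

D = (19, 11)

1. D_x = 19  [line 2·x + -1·y + -27 = 0 ∩ |DE|² = 250]
2. D_y = 11  [line 2·x + -1·y + -27 = 0 ∩ |DE|² = 250]
   → D = (19, 11)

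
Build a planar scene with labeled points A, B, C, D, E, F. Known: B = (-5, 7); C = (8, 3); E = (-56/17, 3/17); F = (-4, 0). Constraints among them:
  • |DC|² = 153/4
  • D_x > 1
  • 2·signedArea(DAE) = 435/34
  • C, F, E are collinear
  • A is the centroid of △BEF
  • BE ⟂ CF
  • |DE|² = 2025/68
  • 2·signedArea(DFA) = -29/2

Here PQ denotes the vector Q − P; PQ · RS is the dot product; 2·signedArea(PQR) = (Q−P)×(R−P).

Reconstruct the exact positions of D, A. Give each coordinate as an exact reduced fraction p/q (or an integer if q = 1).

A = (-209/51, 122/51)
D = (2, 3/2)

1. A_x = -209/51  [A is the centroid of △BEF]
2. A_y = 122/51  [A is the centroid of △BEF]
   → A = (-209/51, 122/51)
3. D_x = 2  [2·signedArea(DFA) = -29/2 ∩ 2·signedArea(DAE) = 435/34]
4. D_y = 3/2  [2·signedArea(DFA) = -29/2 ∩ 2·signedArea(DAE) = 435/34]
   → D = (2, 3/2)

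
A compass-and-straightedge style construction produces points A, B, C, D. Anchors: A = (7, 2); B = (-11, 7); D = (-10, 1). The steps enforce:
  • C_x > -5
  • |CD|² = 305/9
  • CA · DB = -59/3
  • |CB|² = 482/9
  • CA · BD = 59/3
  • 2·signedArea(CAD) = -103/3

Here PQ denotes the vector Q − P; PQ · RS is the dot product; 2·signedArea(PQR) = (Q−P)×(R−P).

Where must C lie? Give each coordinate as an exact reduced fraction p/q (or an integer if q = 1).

1. C_x = -14/3  [CA · BD = 59/3 ∩ 2·signedArea(CAD) = -103/3]
2. C_y = 10/3  [CA · BD = 59/3 ∩ 2·signedArea(CAD) = -103/3]
   → C = (-14/3, 10/3)

C = (-14/3, 10/3)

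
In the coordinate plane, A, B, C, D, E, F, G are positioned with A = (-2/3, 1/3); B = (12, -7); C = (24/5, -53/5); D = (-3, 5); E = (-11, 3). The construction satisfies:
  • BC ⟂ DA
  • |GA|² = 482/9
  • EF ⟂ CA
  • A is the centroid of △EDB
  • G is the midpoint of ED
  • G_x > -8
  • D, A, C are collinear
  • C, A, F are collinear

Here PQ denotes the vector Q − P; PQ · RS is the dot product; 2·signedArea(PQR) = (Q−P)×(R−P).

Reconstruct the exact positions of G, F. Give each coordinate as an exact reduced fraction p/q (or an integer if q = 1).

F = (-19/5, 33/5)
G = (-7, 4)

1. G_x = -7  [G is the midpoint of ED]
2. G_y = 4  [G is the midpoint of ED]
   → G = (-7, 4)
3. F_x = -19/5  [C, A, F are collinear ∩ EF ⟂ CA]
4. F_y = 33/5  [C, A, F are collinear ∩ EF ⟂ CA]
   → F = (-19/5, 33/5)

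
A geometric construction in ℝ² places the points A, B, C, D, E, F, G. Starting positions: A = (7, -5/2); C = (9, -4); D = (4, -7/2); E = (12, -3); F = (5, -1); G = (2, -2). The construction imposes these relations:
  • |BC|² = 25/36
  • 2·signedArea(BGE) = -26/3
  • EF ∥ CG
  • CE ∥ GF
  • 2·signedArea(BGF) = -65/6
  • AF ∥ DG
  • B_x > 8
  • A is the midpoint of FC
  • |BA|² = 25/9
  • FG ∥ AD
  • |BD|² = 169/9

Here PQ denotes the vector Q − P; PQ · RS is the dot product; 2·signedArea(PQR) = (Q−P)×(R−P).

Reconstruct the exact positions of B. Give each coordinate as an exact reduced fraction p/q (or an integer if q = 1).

1. B_x = 25/3  [2·signedArea(BGE) = -26/3 ∩ 2·signedArea(BGF) = -65/6]
2. B_y = -7/2  [2·signedArea(BGE) = -26/3 ∩ 2·signedArea(BGF) = -65/6]
   → B = (25/3, -7/2)

B = (25/3, -7/2)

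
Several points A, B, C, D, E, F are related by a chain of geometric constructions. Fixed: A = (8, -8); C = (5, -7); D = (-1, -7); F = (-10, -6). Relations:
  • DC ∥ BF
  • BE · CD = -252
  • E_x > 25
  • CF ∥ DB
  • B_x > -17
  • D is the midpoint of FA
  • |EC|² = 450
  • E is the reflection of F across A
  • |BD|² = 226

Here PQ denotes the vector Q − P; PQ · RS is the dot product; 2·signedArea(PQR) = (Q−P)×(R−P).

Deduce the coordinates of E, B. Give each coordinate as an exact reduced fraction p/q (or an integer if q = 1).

B = (-16, -6)
E = (26, -10)

1. E_x = 26  [E is the reflection of F across A]
2. E_y = -10  [E is the reflection of F across A]
   → E = (26, -10)
3. B_x = -16  [DC ∥ BF ∩ CF ∥ DB]
4. B_y = -6  [DC ∥ BF ∩ CF ∥ DB]
   → B = (-16, -6)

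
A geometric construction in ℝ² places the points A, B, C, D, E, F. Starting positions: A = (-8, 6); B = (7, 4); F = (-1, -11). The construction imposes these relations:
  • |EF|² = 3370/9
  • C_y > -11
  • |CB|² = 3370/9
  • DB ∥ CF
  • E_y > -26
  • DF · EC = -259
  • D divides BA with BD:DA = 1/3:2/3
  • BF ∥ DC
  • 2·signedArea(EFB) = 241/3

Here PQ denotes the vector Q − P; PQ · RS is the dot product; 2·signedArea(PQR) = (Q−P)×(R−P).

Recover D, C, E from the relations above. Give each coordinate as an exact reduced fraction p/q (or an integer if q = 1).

1. D_x = 2  [D divides BA with BD:DA = 1/3:2/3]
2. D_y = 14/3  [D divides BA with BD:DA = 1/3:2/3]
   → D = (2, 14/3)
3. C_x = -6  [DB ∥ CF ∩ BF ∥ DC]
4. C_y = -31/3  [DB ∥ CF ∩ BF ∥ DC]
   → C = (-6, -31/3)
5. E_x = -14  [2·signedArea(EFB) = 241/3 ∩ DF · EC = -259]
6. E_y = -76/3  [2·signedArea(EFB) = 241/3 ∩ DF · EC = -259]
   → E = (-14, -76/3)

C = (-6, -31/3)
D = (2, 14/3)
E = (-14, -76/3)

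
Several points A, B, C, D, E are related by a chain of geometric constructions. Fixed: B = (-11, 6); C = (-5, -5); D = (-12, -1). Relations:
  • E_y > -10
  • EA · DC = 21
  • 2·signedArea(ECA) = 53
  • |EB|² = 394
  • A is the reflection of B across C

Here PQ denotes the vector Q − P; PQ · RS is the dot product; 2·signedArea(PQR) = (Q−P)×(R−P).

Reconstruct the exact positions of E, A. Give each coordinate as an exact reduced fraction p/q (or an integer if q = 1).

A = (1, -16)
E = (2, -9)

1. A_x = 1  [A is the reflection of B across C]
2. A_y = -16  [A is the reflection of B across C]
   → A = (1, -16)
3. E_x = 2  [EA · DC = 21 ∩ 2·signedArea(ECA) = 53]
4. E_y = -9  [EA · DC = 21 ∩ 2·signedArea(ECA) = 53]
   → E = (2, -9)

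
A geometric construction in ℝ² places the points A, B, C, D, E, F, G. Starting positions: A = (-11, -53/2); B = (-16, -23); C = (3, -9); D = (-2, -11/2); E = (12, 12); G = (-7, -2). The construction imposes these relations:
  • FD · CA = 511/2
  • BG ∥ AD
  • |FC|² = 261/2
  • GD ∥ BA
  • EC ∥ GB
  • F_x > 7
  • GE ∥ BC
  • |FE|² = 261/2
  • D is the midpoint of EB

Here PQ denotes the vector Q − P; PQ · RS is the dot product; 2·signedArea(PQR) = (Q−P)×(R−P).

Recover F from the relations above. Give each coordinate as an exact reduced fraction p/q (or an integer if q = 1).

F = (15/2, 3/2)

1. F_x = 15/2  [line 14·x + 35/2·y + -525/4 = 0 ∩ |FE|² = 261/2]
2. F_y = 3/2  [line 14·x + 35/2·y + -525/4 = 0 ∩ |FE|² = 261/2]
   → F = (15/2, 3/2)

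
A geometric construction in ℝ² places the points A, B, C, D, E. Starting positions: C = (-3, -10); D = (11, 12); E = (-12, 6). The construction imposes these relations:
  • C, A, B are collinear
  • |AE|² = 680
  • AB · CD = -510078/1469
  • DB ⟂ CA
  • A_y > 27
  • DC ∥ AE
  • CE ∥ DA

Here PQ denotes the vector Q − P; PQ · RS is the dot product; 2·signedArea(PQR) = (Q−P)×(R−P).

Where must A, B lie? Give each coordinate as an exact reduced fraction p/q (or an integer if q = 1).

1. A_x = 2  [DC ∥ AE ∩ CE ∥ DA]
2. A_y = 28  [DC ∥ AE ∩ CE ∥ DA]
   → A = (2, 28)
3. B_x = 123/1469  [C, A, B are collinear ∩ DB ⟂ CA]
4. B_y = 19738/1469  [C, A, B are collinear ∩ DB ⟂ CA]
   → B = (123/1469, 19738/1469)

A = (2, 28)
B = (123/1469, 19738/1469)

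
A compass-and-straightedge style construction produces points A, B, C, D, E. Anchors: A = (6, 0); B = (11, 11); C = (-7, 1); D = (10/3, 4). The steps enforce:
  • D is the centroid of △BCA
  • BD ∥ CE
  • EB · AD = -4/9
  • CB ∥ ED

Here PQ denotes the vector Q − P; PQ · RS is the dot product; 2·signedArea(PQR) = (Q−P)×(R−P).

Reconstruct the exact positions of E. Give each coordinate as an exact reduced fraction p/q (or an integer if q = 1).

E = (-44/3, -6)

1. E_x = -44/3  [CB ∥ ED ∩ BD ∥ CE]
2. E_y = -6  [CB ∥ ED ∩ BD ∥ CE]
   → E = (-44/3, -6)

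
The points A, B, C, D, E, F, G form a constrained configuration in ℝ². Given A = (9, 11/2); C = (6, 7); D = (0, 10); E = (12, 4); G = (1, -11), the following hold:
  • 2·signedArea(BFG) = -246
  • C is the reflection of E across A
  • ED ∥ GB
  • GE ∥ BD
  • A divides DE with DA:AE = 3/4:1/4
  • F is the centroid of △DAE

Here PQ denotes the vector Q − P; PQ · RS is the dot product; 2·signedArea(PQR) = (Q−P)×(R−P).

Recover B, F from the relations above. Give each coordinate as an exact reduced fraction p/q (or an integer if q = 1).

B = (-11, -5)
F = (7, 13/2)

1. B_x = -11  [GE ∥ BD ∩ ED ∥ GB]
2. B_y = -5  [GE ∥ BD ∩ ED ∥ GB]
   → B = (-11, -5)
3. F_x = 7  [F is the centroid of △DAE]
4. F_y = 13/2  [F is the centroid of △DAE]
   → F = (7, 13/2)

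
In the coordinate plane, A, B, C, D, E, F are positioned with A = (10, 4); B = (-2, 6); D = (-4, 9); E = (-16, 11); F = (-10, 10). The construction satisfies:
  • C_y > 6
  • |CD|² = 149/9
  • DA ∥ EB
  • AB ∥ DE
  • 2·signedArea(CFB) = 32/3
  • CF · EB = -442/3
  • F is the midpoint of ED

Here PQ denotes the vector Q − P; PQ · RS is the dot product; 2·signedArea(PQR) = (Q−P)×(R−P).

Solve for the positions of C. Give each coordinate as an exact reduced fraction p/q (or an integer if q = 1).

C = (-2/3, 20/3)

1. C_x = -2/3  [2·signedArea(CFB) = 32/3 ∩ CF · EB = -442/3]
2. C_y = 20/3  [2·signedArea(CFB) = 32/3 ∩ CF · EB = -442/3]
   → C = (-2/3, 20/3)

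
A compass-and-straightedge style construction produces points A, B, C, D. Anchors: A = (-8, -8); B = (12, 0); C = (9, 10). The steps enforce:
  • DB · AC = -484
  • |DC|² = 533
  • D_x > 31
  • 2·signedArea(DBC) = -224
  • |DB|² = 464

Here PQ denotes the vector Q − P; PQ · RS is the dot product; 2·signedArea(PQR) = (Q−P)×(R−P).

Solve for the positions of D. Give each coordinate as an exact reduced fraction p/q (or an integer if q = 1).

1. D_x = 32  [2·signedArea(DBC) = -224 ∩ DB · AC = -484]
2. D_y = 8  [2·signedArea(DBC) = -224 ∩ DB · AC = -484]
   → D = (32, 8)

D = (32, 8)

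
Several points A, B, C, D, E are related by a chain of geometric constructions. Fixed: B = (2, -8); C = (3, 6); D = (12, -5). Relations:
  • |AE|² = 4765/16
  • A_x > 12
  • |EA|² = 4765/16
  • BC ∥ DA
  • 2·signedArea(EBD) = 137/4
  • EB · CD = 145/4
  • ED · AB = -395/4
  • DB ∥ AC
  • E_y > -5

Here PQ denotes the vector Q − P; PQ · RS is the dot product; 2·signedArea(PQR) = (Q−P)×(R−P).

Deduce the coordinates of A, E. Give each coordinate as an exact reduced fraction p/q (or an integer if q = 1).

1. A_x = 13  [DB ∥ AC ∩ BC ∥ DA]
2. A_y = 9  [DB ∥ AC ∩ BC ∥ DA]
   → A = (13, 9)
3. E_x = 9/4  [EB · CD = 145/4 ∩ 2·signedArea(EBD) = 137/4]
4. E_y = -9/2  [EB · CD = 145/4 ∩ 2·signedArea(EBD) = 137/4]
   → E = (9/4, -9/2)

A = (13, 9)
E = (9/4, -9/2)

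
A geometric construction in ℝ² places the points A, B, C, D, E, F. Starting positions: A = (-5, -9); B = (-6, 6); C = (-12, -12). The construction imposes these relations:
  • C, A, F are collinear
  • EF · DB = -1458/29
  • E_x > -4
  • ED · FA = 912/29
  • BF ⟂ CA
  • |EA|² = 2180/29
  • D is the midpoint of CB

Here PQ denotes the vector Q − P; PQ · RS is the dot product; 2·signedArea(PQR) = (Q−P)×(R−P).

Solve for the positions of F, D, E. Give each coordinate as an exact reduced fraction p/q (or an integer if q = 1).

D = (-9, -3)
E = (-93/29, -15/29)
F = (-12/29, -204/29)

1. F_x = -12/29  [C, A, F are collinear ∩ BF ⟂ CA]
2. F_y = -204/29  [C, A, F are collinear ∩ BF ⟂ CA]
   → F = (-12/29, -204/29)
3. D_x = -9  [D is the midpoint of CB]
4. D_y = -3  [D is the midpoint of CB]
   → D = (-9, -3)
5. E_x = -93/29  [EF · DB = -1458/29 ∩ ED · FA = 912/29]
6. E_y = -15/29  [EF · DB = -1458/29 ∩ ED · FA = 912/29]
   → E = (-93/29, -15/29)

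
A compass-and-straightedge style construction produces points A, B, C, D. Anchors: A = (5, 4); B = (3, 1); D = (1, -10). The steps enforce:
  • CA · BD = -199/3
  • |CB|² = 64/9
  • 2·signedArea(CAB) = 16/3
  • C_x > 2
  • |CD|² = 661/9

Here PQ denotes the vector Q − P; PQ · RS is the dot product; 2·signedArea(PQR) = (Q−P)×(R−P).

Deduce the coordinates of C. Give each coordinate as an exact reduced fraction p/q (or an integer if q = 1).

1. C_x = 3  [2·signedArea(CAB) = 16/3 ∩ CA · BD = -199/3]
2. C_y = -5/3  [2·signedArea(CAB) = 16/3 ∩ CA · BD = -199/3]
   → C = (3, -5/3)

C = (3, -5/3)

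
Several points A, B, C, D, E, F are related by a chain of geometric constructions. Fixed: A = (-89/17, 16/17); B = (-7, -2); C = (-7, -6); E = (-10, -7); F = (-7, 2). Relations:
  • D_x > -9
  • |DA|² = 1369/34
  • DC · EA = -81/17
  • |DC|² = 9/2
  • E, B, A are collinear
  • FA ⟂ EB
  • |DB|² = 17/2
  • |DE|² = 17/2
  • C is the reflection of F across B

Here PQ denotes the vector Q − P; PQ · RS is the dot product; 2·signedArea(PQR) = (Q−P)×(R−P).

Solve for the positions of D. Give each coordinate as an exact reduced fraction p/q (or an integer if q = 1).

1. D_x = -17/2  [line -81/17·x + -135/17·y + -1296/17 = 0 ∩ |DE|² = 17/2]
2. D_y = -9/2  [line -81/17·x + -135/17·y + -1296/17 = 0 ∩ |DE|² = 17/2]
   → D = (-17/2, -9/2)

D = (-17/2, -9/2)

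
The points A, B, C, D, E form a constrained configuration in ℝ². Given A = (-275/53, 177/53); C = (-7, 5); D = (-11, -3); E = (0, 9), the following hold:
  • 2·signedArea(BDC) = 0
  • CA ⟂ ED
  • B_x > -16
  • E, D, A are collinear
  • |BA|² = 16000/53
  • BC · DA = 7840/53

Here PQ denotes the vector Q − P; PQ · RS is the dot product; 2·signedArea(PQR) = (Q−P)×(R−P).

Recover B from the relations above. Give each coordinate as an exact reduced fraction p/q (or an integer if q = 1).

B = (-15, -11)

1. B_x = -15  [2·signedArea(BDC) = 0 ∩ BC · DA = 7840/53]
2. B_y = -11  [2·signedArea(BDC) = 0 ∩ BC · DA = 7840/53]
   → B = (-15, -11)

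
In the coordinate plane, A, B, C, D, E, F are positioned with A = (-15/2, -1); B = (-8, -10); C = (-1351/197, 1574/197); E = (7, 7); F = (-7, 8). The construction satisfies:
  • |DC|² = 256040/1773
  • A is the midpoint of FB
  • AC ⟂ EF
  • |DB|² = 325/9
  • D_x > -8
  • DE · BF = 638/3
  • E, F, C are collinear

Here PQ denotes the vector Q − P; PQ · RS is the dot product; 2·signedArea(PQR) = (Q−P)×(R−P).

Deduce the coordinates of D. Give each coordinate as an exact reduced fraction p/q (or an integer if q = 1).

1. D_x = -23/3  [line -1·x + -18·y + -239/3 = 0 ∩ |DB|² = 325/9]
2. D_y = -4  [line -1·x + -18·y + -239/3 = 0 ∩ |DB|² = 325/9]
   → D = (-23/3, -4)

D = (-23/3, -4)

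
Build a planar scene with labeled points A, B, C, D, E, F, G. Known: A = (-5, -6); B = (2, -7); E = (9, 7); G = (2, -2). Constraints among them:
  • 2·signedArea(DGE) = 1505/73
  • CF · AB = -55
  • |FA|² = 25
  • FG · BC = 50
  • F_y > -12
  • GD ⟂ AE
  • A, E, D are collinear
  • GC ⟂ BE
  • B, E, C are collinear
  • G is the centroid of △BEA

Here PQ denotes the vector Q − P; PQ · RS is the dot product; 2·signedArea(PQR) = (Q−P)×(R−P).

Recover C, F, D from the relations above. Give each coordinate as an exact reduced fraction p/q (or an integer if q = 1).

C = (4, -3)
D = (55/73, -48/73)
F = (-5, -11)

1. C_x = 4  [B, E, C are collinear ∩ GC ⟂ BE]
2. C_y = -3  [B, E, C are collinear ∩ GC ⟂ BE]
   → C = (4, -3)
3. F_x = -5  [FG · BC = 50 ∩ CF · AB = -55]
4. F_y = -11  [FG · BC = 50 ∩ CF · AB = -55]
   → F = (-5, -11)
5. D_x = 55/73  [A, E, D are collinear ∩ GD ⟂ AE]
6. D_y = -48/73  [A, E, D are collinear ∩ GD ⟂ AE]
   → D = (55/73, -48/73)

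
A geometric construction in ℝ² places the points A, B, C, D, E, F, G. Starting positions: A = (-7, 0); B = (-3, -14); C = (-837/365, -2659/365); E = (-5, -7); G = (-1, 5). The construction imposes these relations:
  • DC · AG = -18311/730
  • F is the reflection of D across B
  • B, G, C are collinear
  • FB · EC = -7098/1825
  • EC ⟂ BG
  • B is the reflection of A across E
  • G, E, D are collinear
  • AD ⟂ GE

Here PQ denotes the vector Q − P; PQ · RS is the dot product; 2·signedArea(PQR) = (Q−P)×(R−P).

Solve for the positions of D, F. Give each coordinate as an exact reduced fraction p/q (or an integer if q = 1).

D = (-31/10, -13/10)
F = (-29/10, -267/10)

1. D_x = -31/10  [G, E, D are collinear ∩ AD ⟂ GE]
2. D_y = -13/10  [G, E, D are collinear ∩ AD ⟂ GE]
   → D = (-31/10, -13/10)
3. F_x = -29/10  [F is the reflection of D across B]
4. F_y = -267/10  [F is the reflection of D across B]
   → F = (-29/10, -267/10)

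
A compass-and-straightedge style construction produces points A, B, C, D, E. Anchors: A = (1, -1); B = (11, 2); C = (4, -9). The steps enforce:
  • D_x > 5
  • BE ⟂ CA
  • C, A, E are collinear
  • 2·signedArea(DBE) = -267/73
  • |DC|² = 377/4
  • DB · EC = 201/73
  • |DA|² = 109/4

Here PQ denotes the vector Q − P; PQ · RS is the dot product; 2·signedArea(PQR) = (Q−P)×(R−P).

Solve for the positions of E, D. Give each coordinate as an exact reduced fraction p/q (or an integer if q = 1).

1. E_x = 91/73  [C, A, E are collinear ∩ BE ⟂ CA]
2. E_y = -121/73  [C, A, E are collinear ∩ BE ⟂ CA]
   → E = (91/73, -121/73)
3. D_x = 6  [line 267/73·x + -712/73·y + -1246/73 = 0 ∩ |DA|² = 109/4]
4. D_y = 1/2  [line 267/73·x + -712/73·y + -1246/73 = 0 ∩ |DA|² = 109/4]
   → D = (6, 1/2)

D = (6, 1/2)
E = (91/73, -121/73)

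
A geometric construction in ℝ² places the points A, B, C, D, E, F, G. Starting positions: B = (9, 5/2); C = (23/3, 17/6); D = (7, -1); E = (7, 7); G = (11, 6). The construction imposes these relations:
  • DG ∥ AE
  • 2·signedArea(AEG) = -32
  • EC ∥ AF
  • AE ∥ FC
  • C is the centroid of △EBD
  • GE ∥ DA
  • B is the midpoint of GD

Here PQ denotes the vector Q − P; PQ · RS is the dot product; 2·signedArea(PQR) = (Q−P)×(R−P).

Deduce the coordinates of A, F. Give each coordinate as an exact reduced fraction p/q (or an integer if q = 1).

A = (3, 0)
F = (11/3, -25/6)

1. A_x = 3  [DG ∥ AE ∩ GE ∥ DA]
2. A_y = 0  [DG ∥ AE ∩ GE ∥ DA]
   → A = (3, 0)
3. F_x = 11/3  [AE ∥ FC ∩ EC ∥ AF]
4. F_y = -25/6  [AE ∥ FC ∩ EC ∥ AF]
   → F = (11/3, -25/6)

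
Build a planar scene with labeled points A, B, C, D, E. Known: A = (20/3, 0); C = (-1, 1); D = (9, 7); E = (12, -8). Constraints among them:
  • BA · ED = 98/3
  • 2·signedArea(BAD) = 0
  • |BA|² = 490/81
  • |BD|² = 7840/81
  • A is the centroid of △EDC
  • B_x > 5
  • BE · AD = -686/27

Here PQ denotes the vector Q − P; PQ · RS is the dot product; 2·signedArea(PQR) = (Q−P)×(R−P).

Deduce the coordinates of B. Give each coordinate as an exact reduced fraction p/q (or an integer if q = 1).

1. B_x = 53/9  [2·signedArea(BAD) = 0 ∩ BA · ED = 98/3]
2. B_y = -7/3  [2·signedArea(BAD) = 0 ∩ BA · ED = 98/3]
   → B = (53/9, -7/3)

B = (53/9, -7/3)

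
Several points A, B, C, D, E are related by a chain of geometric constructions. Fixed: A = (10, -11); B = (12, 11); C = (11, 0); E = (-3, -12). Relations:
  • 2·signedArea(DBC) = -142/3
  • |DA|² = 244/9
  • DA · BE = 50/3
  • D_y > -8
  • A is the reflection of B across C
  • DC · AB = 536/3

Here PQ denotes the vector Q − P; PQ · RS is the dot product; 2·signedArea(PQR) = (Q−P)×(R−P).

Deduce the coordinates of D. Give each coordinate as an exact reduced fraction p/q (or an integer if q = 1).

D = (6, -23/3)

1. D_x = 6  [DC · AB = 536/3 ∩ DA · BE = 50/3]
2. D_y = -23/3  [DC · AB = 536/3 ∩ DA · BE = 50/3]
   → D = (6, -23/3)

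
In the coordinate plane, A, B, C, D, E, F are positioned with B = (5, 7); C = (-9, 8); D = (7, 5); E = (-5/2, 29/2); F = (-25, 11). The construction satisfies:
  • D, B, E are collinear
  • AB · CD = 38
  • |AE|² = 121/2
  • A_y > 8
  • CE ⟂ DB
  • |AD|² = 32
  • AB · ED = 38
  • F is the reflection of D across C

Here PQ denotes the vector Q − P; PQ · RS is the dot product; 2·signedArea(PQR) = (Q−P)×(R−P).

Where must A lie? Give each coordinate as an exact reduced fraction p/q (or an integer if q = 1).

1. A_x = 3  [AB · CD = 38 ∩ AB · ED = 38]
2. A_y = 9  [AB · CD = 38 ∩ AB · ED = 38]
   → A = (3, 9)

A = (3, 9)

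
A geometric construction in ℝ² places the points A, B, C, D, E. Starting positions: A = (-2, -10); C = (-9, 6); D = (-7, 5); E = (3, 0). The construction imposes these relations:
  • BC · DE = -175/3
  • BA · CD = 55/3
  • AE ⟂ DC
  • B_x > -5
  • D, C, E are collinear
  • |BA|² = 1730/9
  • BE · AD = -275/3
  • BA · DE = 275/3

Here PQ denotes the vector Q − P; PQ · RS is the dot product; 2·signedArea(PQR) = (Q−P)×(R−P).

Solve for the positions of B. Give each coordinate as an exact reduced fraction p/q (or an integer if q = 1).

B = (-13/3, 11/3)

1. B_x = -13/3  [BA · CD = 55/3 ∩ BE · AD = -275/3]
2. B_y = 11/3  [BA · CD = 55/3 ∩ BE · AD = -275/3]
   → B = (-13/3, 11/3)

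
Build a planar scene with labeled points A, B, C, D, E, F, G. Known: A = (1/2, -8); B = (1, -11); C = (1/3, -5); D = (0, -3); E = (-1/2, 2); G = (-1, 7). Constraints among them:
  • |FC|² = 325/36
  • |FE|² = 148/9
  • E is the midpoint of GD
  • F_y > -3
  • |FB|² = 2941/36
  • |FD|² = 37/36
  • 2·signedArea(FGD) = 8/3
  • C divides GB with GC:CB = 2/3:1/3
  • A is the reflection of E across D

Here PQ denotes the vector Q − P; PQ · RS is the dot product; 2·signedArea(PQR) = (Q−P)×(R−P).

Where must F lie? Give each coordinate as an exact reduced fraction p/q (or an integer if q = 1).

F = (1/6, -2)

1. F_x = 1/6  [line 10·x + 1·y + 1/3 = 0 ∩ |FD|² = 37/36]
2. F_y = -2  [line 10·x + 1·y + 1/3 = 0 ∩ |FD|² = 37/36]
   → F = (1/6, -2)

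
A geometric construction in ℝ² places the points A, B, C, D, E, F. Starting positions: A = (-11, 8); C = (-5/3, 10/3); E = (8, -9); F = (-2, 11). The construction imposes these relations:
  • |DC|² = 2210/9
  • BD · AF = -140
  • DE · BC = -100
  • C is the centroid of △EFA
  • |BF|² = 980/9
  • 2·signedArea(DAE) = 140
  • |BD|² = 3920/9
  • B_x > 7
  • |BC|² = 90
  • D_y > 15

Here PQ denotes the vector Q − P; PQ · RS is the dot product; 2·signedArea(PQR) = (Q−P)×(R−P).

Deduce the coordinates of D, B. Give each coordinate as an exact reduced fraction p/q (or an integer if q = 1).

B = (22/3, 19/3)
D = (-34/3, 47/3)

1. D_x = -34/3  [line 17·x + 19·y + -105 = 0 ∩ |DC|² = 2210/9]
2. D_y = 47/3  [line 17·x + 19·y + -105 = 0 ∩ |DC|² = 2210/9]
   → D = (-34/3, 47/3)
3. B_x = 22/3  [DE · BC = -100 ∩ BD · AF = -140]
4. B_y = 19/3  [DE · BC = -100 ∩ BD · AF = -140]
   → B = (22/3, 19/3)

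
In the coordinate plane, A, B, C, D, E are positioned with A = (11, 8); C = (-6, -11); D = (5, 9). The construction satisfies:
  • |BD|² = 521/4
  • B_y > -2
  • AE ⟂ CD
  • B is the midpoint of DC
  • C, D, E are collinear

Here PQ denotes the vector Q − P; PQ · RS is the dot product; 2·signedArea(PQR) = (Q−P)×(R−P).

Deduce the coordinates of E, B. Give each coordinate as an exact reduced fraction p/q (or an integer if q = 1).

B = (-1/2, -1)
E = (3111/521, 5609/521)

1. E_x = 3111/521  [C, D, E are collinear ∩ AE ⟂ CD]
2. E_y = 5609/521  [C, D, E are collinear ∩ AE ⟂ CD]
   → E = (3111/521, 5609/521)
3. B_x = -1/2  [B is the midpoint of DC]
4. B_y = -1  [B is the midpoint of DC]
   → B = (-1/2, -1)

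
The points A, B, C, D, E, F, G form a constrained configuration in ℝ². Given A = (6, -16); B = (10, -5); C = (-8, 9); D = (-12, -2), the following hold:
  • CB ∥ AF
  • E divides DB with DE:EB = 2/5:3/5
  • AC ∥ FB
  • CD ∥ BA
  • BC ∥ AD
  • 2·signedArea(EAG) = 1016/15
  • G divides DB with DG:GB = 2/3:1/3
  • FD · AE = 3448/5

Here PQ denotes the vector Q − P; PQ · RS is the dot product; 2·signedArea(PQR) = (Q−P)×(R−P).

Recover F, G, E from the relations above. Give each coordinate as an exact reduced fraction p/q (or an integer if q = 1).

E = (-16/5, -16/5)
F = (24, -30)
G = (8/3, -4)

1. F_x = 24  [AC ∥ FB ∩ CB ∥ AF]
2. F_y = -30  [AC ∥ FB ∩ CB ∥ AF]
   → F = (24, -30)
3. G_x = 8/3  [G divides DB with DG:GB = 2/3:1/3]
4. G_y = -4  [G divides DB with DG:GB = 2/3:1/3]
   → G = (8/3, -4)
5. E_x = -16/5  [E divides DB with DE:EB = 2/5:3/5]
6. E_y = -16/5  [E divides DB with DE:EB = 2/5:3/5]
   → E = (-16/5, -16/5)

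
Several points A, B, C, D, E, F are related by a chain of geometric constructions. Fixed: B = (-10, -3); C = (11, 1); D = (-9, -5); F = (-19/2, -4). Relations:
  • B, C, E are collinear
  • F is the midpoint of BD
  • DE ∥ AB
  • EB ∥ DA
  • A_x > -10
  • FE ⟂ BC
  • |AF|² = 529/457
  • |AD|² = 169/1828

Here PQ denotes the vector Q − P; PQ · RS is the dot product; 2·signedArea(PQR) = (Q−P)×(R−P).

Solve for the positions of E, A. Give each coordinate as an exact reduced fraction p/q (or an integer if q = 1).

1. E_x = -8867/914  [B, C, E are collinear ∩ FE ⟂ BC]
2. E_y = -1345/457  [B, C, E are collinear ∩ FE ⟂ BC]
   → E = (-8867/914, -1345/457)
3. A_x = -8499/914  [DE ∥ AB ∩ EB ∥ DA]
4. A_y = -2311/457  [DE ∥ AB ∩ EB ∥ DA]
   → A = (-8499/914, -2311/457)

A = (-8499/914, -2311/457)
E = (-8867/914, -1345/457)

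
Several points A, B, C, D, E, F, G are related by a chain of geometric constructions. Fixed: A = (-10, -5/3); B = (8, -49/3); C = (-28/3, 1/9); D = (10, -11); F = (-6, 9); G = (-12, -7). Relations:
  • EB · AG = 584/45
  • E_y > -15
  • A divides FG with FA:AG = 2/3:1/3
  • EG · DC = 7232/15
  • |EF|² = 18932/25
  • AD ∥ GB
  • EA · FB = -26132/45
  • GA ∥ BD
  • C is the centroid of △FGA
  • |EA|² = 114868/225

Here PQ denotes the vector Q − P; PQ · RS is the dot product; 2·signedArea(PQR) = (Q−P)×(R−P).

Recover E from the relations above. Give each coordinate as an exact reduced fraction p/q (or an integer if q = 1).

1. E_x = 44/5  [EG · DC = 7232/15 ∩ EA · FB = -26132/45]
2. E_y = -71/5  [EG · DC = 7232/15 ∩ EA · FB = -26132/45]
   → E = (44/5, -71/5)

E = (44/5, -71/5)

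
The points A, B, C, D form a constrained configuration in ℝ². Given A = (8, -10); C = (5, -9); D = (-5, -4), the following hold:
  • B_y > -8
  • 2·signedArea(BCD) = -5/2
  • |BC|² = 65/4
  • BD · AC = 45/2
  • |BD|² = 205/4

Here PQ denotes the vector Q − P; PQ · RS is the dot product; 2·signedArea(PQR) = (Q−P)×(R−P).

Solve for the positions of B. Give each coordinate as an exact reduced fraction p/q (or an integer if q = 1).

B = (3/2, -7)

1. B_x = 3/2  [2·signedArea(BCD) = -5/2 ∩ BD · AC = 45/2]
2. B_y = -7  [2·signedArea(BCD) = -5/2 ∩ BD · AC = 45/2]
   → B = (3/2, -7)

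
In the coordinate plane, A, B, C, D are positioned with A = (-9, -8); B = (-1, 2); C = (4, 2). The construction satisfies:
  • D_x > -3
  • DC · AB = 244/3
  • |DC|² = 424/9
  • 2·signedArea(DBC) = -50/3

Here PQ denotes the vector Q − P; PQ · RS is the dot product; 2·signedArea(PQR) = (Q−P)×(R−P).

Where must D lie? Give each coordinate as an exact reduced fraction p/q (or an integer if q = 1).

1. D_x = -2  [DC · AB = 244/3 ∩ 2·signedArea(DBC) = -50/3]
2. D_y = -4/3  [DC · AB = 244/3 ∩ 2·signedArea(DBC) = -50/3]
   → D = (-2, -4/3)

D = (-2, -4/3)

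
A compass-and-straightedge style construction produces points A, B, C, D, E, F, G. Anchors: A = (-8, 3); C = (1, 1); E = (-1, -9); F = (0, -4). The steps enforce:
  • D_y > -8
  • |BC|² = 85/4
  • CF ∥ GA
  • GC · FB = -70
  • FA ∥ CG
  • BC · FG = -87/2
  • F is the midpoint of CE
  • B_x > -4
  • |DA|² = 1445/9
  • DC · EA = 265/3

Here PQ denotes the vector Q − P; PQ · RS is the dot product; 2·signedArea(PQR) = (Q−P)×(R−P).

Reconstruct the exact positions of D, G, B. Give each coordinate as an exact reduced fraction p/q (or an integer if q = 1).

1. D_x = -2/3  [line 7·x + -12·y + -250/3 = 0 ∩ |DA|² = 1445/9]
2. D_y = -22/3  [line 7·x + -12·y + -250/3 = 0 ∩ |DA|² = 1445/9]
   → D = (-2/3, -22/3)
3. G_x = -7  [CF ∥ GA ∩ FA ∥ CG]
4. G_y = 8  [CF ∥ GA ∩ FA ∥ CG]
   → G = (-7, 8)
5. B_x = -7/2  [BC · FG = -87/2 ∩ GC · FB = -70]
6. B_y = 2  [BC · FG = -87/2 ∩ GC · FB = -70]
   → B = (-7/2, 2)

B = (-7/2, 2)
D = (-2/3, -22/3)
G = (-7, 8)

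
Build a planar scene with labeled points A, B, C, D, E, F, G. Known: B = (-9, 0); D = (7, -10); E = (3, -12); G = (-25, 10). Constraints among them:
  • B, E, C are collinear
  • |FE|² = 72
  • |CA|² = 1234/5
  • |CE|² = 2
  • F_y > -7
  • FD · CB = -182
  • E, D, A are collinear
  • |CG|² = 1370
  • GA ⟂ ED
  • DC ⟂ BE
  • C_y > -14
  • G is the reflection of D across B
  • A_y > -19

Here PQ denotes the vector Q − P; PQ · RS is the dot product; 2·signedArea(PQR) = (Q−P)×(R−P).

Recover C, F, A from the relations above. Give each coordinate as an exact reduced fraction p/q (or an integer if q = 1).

A = (-53/5, -94/5)
C = (4, -13)
F = (-3, -6)

1. C_x = 4  [B, E, C are collinear ∩ DC ⟂ BE]
2. C_y = -13  [B, E, C are collinear ∩ DC ⟂ BE]
   → C = (4, -13)
3. F_x = -3  [line 13·x + -13·y + -39 = 0 ∩ |FE|² = 72]
4. F_y = -6  [line 13·x + -13·y + -39 = 0 ∩ |FE|² = 72]
   → F = (-3, -6)
5. A_x = -53/5  [E, D, A are collinear ∩ GA ⟂ ED]
6. A_y = -94/5  [E, D, A are collinear ∩ GA ⟂ ED]
   → A = (-53/5, -94/5)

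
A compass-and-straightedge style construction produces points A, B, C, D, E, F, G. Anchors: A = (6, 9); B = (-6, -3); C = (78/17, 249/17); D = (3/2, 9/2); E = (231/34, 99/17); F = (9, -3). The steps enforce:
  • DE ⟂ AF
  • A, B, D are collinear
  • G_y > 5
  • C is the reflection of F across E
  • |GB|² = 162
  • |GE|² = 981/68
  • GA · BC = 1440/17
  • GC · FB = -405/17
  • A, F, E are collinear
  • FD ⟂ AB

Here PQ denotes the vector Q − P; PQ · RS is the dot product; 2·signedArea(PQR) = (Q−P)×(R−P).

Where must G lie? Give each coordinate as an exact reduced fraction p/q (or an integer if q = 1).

1. G_x = 3  [GC · FB = -405/17 ∩ GA · BC = 1440/17]
2. G_y = 6  [GC · FB = -405/17 ∩ GA · BC = 1440/17]
   → G = (3, 6)

G = (3, 6)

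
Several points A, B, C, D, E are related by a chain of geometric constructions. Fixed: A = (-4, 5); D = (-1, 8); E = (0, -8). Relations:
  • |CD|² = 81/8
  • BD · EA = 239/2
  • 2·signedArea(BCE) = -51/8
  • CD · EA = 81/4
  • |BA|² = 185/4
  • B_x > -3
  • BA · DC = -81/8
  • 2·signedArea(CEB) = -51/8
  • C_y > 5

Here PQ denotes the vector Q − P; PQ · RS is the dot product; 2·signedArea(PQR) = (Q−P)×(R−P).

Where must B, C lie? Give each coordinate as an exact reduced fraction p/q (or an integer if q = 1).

1. B_x = -2  [line 4·x + -13·y + -23/2 = 0 ∩ |BA|² = 185/4]
2. B_y = -3/2  [line 4·x + -13·y + -23/2 = 0 ∩ |BA|² = 185/4]
   → B = (-2, -3/2)
3. C_x = -13/4  [BA · DC = -81/8 ∩ 2·signedArea(CEB) = -51/8]
4. C_y = 23/4  [BA · DC = -81/8 ∩ 2·signedArea(CEB) = -51/8]
   → C = (-13/4, 23/4)

B = (-2, -3/2)
C = (-13/4, 23/4)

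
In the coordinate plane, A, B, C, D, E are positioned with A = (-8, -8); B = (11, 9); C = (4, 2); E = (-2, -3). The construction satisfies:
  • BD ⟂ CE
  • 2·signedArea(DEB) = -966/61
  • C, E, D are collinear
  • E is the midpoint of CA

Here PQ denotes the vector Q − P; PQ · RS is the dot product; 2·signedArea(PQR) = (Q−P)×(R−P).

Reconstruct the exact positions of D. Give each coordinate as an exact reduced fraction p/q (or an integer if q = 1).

D = (706/61, 507/61)

1. D_x = 706/61  [C, E, D are collinear ∩ BD ⟂ CE]
2. D_y = 507/61  [C, E, D are collinear ∩ BD ⟂ CE]
   → D = (706/61, 507/61)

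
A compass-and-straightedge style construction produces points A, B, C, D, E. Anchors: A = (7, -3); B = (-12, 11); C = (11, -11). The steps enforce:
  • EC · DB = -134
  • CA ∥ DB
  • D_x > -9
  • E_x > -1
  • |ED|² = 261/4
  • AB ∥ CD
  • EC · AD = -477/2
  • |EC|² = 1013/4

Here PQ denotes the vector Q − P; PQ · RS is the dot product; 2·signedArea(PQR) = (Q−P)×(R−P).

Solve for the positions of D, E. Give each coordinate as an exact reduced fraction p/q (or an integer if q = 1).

D = (-8, 3)
E = (-1/2, 0)

1. D_x = -8  [CA ∥ DB ∩ AB ∥ CD]
2. D_y = 3  [CA ∥ DB ∩ AB ∥ CD]
   → D = (-8, 3)
3. E_x = -1/2  [EC · AD = -477/2 ∩ EC · DB = -134]
4. E_y = 0  [EC · AD = -477/2 ∩ EC · DB = -134]
   → E = (-1/2, 0)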